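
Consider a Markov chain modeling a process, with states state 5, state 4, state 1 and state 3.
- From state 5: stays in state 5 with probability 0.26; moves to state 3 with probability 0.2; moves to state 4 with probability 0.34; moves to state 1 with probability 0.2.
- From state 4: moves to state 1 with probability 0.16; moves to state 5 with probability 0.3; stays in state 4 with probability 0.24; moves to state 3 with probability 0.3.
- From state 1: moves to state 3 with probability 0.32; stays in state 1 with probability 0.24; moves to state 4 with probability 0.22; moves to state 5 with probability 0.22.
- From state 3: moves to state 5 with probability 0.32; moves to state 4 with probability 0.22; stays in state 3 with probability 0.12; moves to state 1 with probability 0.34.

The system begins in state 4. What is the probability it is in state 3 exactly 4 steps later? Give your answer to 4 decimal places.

0.2345

Propagate the distribution vector 4 steps from state 4.
After 0 steps: (0.0000, 1.0000, 0.0000, 0.0000)
After 1 step: (0.3000, 0.2400, 0.1600, 0.3000)
After 2 steps: (0.2812, 0.2608, 0.2388, 0.2192)
After 3 steps: (0.2740, 0.2590, 0.2298, 0.2372)
After 4 steps: (0.2754, 0.2581, 0.2320, 0.2345)
P(in state 3 after 4 steps) = 0.2345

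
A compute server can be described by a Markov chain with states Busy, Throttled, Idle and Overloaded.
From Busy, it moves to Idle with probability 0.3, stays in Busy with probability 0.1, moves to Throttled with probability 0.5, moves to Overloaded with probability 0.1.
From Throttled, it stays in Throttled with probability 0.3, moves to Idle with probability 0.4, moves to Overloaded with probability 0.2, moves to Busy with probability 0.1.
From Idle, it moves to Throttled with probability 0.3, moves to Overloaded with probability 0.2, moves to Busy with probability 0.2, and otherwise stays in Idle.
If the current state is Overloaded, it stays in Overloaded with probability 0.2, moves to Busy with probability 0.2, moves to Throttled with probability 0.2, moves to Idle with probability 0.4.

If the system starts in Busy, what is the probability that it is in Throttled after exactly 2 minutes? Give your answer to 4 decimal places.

Propagate the distribution vector 2 minutes from Busy.
After 0 minutes: (1.0000, 0.0000, 0.0000, 0.0000)
After 1 minute: (0.1000, 0.5000, 0.3000, 0.1000)
After 2 minutes: (0.1400, 0.3100, 0.3600, 0.1900)
P(in Throttled after 2 minutes) = 0.3100

0.3100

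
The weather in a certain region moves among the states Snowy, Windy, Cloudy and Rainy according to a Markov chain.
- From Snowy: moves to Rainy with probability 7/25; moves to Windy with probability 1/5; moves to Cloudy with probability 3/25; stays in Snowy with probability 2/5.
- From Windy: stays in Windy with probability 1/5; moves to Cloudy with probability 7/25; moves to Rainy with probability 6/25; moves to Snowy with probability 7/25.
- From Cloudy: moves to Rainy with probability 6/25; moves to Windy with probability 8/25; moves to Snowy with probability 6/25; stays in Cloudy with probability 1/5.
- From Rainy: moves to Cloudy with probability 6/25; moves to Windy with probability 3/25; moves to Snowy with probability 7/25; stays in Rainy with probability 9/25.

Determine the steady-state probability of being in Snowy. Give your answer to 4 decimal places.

0.3090

Let the stationary distribution be π with π = πP and π_1 + π_2 + π_3 + π_4 = 1.
π_1 = 0.4·π_1 + 0.28·π_2 + 0.24·π_3 + 0.28·π_4
π_2 = 0.2·π_1 + 0.2·π_2 + 0.32·π_3 + 0.12·π_4
π_3 = 0.12·π_1 + 0.28·π_2 + 0.2·π_3 + 0.24·π_4
Solving with the normalization constraint gives π = (0.3090, 0.2014, 0.2029, 0.2868).
So the stationary probability of Snowy is 0.3090.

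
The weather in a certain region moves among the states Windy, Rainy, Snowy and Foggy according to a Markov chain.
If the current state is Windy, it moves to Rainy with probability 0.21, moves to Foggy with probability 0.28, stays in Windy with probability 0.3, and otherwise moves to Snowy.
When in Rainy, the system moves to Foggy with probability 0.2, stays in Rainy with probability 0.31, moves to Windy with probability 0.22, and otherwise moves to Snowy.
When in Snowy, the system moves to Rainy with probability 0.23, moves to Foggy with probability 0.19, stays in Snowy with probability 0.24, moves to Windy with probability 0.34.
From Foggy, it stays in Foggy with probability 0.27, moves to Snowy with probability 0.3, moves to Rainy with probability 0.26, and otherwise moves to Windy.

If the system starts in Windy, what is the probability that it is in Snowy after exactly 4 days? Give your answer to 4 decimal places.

0.2539

Propagate the distribution vector 4 days from Windy.
After 0 days: (1.0000, 0.0000, 0.0000, 0.0000)
After 1 day: (0.3000, 0.2100, 0.2100, 0.2800)
After 2 days: (0.2552, 0.2492, 0.2541, 0.2415)
After 3 days: (0.2588, 0.2521, 0.2543, 0.2348)
After 4 days: (0.2595, 0.2520, 0.2539, 0.2346)
P(in Snowy after 4 days) = 0.2539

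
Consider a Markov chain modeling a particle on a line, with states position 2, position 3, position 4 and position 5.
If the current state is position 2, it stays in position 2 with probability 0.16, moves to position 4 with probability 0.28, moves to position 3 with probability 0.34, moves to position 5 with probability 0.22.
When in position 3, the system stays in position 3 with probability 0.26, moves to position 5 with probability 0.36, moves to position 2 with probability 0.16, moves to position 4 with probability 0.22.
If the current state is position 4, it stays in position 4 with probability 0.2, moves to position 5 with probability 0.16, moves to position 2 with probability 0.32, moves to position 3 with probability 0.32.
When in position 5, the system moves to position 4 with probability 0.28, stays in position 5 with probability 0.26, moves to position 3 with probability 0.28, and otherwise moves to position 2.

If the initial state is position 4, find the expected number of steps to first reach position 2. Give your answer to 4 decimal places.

Let t(s) be the expected number of steps to first reach position 2 from state s, with t(position 2) = 0. Conditioning on the first step:
t(position 3) = 1 + 0.26·t(position 3) + 0.22·t(position 4) + 0.36·t(position 5)
t(position 4) = 1 + 0.32·t(position 3) + 0.2·t(position 4) + 0.16·t(position 5)
t(position 5) = 1 + 0.28·t(position 3) + 0.28·t(position 4) + 0.26·t(position 5)
Solving: t(position 3) = 4.9287, t(position 4) = 4.1812, t(position 5) = 4.7983.
Expected steps from position 4 to position 2: 4.1812.

4.1812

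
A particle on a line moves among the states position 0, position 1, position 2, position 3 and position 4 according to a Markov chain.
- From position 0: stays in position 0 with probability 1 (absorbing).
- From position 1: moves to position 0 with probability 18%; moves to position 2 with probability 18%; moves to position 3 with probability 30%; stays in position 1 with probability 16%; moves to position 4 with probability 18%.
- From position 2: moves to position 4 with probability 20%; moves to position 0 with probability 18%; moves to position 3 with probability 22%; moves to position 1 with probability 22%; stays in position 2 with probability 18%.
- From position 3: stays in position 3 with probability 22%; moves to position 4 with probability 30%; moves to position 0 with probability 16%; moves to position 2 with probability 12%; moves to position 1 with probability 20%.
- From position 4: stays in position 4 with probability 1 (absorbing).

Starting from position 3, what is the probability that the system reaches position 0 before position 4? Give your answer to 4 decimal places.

0.3883

Let h(s) be the probability of absorption at position 0 starting from transient state s. Then h(position 0) = 1 and h(position 4) = 0. By first-step analysis:
h(position 1) = 0.18·1 + 0.16·h(position 1) + 0.18·h(position 2) + 0.3·h(position 3) + 0.18·0
h(position 2) = 0.18·1 + 0.22·h(position 1) + 0.18·h(position 2) + 0.22·h(position 3) + 0.2·0
h(position 3) = 0.16·1 + 0.2·h(position 1) + 0.12·h(position 2) + 0.22·h(position 3) + 0.3·0
Solving: h(position 1) = 0.4481, h(position 2) = 0.4439, h(position 3) = 0.3883.
Starting from position 3, the probability is 0.3883.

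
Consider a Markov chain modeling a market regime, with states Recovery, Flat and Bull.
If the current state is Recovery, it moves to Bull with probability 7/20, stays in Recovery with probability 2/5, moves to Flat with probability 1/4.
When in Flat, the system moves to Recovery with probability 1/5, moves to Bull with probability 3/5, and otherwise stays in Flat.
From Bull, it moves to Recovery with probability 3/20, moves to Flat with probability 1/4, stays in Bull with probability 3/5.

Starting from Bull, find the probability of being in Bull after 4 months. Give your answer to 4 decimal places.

0.5470

Propagate the distribution vector 4 months from Bull.
After 0 months: (0.0000, 0.0000, 1.0000)
After 1 month: (0.1500, 0.2500, 0.6000)
After 2 months: (0.2000, 0.2375, 0.5625)
After 3 months: (0.2119, 0.2381, 0.5500)
After 4 months: (0.2149, 0.2381, 0.5470)
P(in Bull after 4 months) = 0.5470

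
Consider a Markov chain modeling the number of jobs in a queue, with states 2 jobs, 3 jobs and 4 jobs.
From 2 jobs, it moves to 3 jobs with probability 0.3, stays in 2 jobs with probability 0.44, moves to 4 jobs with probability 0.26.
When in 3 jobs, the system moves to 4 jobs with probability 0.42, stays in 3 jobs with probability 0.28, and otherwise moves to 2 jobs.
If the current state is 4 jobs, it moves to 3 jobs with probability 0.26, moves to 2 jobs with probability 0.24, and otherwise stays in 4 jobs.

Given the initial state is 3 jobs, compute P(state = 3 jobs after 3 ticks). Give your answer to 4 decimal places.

Propagate the distribution vector 3 ticks from 3 jobs.
After 0 ticks: (0.0000, 1.0000, 0.0000)
After 1 tick: (0.3000, 0.2800, 0.4200)
After 2 ticks: (0.3168, 0.2776, 0.4056)
After 3 ticks: (0.3200, 0.2782, 0.4018)
P(in 3 jobs after 3 ticks) = 0.2782

0.2782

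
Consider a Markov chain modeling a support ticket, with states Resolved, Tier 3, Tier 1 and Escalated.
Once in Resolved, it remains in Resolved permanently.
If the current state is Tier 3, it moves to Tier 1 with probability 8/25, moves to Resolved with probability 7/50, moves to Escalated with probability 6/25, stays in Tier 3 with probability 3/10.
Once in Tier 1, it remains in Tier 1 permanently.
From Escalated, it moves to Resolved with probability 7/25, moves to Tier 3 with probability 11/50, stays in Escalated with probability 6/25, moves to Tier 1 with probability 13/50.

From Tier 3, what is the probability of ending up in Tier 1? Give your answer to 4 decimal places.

0.6377

Let h(s) be the probability of absorption at Tier 1 starting from transient state s. Then h(Tier 1) = 1 and h(Resolved) = 0. By first-step analysis:
h(Tier 3) = 0.14·0 + 0.3·h(Tier 3) + 0.32·1 + 0.24·h(Escalated)
h(Escalated) = 0.28·0 + 0.22·h(Tier 3) + 0.26·1 + 0.24·h(Escalated)
Solving: h(Tier 3) = 0.6377, h(Escalated) = 0.5267.
Starting from Tier 3, the probability is 0.6377.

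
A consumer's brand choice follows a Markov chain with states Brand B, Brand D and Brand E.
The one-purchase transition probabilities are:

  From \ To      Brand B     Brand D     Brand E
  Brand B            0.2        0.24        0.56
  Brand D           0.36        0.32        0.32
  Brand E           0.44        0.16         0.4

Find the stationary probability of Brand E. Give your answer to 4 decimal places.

Let the stationary distribution be π with π = πP and π_1 + π_2 + π_3 = 1.
π_1 = 0.2·π_1 + 0.36·π_2 + 0.44·π_3
π_2 = 0.24·π_1 + 0.32·π_2 + 0.16·π_3
Solving with the normalization constraint gives π = (0.3405, 0.2229, 0.4366).
So the stationary probability of Brand E is 0.4366.

0.4366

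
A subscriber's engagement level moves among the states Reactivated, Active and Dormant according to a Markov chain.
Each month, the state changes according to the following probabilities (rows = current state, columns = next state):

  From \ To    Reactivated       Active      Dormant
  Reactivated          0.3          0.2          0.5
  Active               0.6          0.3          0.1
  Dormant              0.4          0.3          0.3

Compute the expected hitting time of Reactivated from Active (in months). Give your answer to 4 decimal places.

1.7391

Let t(s) be the expected number of months to first reach Reactivated from state s, with t(Reactivated) = 0. Conditioning on the first month:
t(Active) = 1 + 0.3·t(Active) + 0.1·t(Dormant)
t(Dormant) = 1 + 0.3·t(Active) + 0.3·t(Dormant)
Solving: t(Active) = 1.7391, t(Dormant) = 2.1739.
Expected months from Active to Reactivated: 1.7391.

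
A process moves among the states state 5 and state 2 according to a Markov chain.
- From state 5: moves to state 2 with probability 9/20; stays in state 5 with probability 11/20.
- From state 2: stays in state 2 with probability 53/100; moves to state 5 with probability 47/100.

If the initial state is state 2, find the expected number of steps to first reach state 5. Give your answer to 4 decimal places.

2.1277

Let t(s) be the expected number of steps to first reach state 5 from state s, with t(state 5) = 0. Conditioning on the first step:
t(state 2) = 1 + 0.53·t(state 2)
Solving: t(state 2) = 2.1277.
Expected steps from state 2 to state 5: 2.1277.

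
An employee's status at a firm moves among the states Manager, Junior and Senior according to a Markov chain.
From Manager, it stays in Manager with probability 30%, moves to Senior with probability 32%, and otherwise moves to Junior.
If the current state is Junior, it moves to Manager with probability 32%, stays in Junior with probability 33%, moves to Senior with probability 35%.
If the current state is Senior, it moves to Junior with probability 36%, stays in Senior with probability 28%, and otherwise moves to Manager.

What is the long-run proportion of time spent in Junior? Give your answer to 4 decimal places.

Let the stationary distribution be π with π = πP and π_1 + π_2 + π_3 = 1.
π_1 = 0.3·π_1 + 0.32·π_2 + 0.36·π_3
π_2 = 0.38·π_1 + 0.33·π_2 + 0.36·π_3
Solving with the normalization constraint gives π = (0.3262, 0.3558, 0.3180).
So the stationary probability of Junior is 0.3558.

0.3558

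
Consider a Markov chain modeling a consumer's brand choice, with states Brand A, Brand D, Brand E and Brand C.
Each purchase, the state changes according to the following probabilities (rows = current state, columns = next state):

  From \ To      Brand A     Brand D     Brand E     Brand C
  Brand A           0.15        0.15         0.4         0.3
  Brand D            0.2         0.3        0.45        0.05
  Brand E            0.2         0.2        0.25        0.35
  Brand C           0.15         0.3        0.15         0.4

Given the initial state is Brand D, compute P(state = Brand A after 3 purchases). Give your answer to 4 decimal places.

0.1780

Propagate the distribution vector 3 purchases from Brand D.
After 0 purchases: (0.0000, 1.0000, 0.0000, 0.0000)
After 1 purchase: (0.2000, 0.3000, 0.4500, 0.0500)
After 2 purchases: (0.1875, 0.2250, 0.3350, 0.2525)
After 3 purchases: (0.1780, 0.2384, 0.2979, 0.2858)
P(in Brand A after 3 purchases) = 0.1780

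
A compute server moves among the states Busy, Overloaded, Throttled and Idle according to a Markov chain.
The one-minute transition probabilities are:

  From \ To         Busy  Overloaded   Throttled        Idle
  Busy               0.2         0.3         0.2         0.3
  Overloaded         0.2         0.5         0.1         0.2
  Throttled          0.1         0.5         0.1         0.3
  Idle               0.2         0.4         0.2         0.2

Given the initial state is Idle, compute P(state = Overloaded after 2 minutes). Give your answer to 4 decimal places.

0.4400

Propagate the distribution vector 2 minutes from Idle.
After 0 minutes: (0.0000, 0.0000, 0.0000, 1.0000)
After 1 minute: (0.2000, 0.4000, 0.2000, 0.2000)
After 2 minutes: (0.1800, 0.4400, 0.1400, 0.2400)
P(in Overloaded after 2 minutes) = 0.4400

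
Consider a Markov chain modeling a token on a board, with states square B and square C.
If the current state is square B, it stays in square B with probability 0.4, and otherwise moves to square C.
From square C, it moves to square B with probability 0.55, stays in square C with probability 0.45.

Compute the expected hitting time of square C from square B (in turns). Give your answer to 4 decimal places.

1.6667

Let t(s) be the expected number of turns to first reach square C from state s, with t(square C) = 0. Conditioning on the first turn:
t(square B) = 1 + 0.4·t(square B)
Solving: t(square B) = 1.6667.
Expected turns from square B to square C: 1.6667.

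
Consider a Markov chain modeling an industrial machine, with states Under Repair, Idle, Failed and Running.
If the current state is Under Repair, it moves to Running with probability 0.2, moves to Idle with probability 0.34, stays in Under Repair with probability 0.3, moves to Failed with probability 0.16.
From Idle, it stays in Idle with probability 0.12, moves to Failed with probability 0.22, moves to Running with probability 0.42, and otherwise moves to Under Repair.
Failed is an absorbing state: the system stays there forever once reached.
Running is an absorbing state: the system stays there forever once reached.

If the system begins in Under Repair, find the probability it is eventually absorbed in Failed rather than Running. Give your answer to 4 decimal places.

Let h(s) be the probability of absorption at Failed starting from transient state s. Then h(Failed) = 1 and h(Running) = 0. By first-step analysis:
h(Under Repair) = 0.3·h(Under Repair) + 0.34·h(Idle) + 0.16·1 + 0.2·0
h(Idle) = 0.24·h(Under Repair) + 0.12·h(Idle) + 0.22·1 + 0.42·0
Solving: h(Under Repair) = 0.4034, h(Idle) = 0.3600.
Starting from Under Repair, the probability is 0.4034.

0.4034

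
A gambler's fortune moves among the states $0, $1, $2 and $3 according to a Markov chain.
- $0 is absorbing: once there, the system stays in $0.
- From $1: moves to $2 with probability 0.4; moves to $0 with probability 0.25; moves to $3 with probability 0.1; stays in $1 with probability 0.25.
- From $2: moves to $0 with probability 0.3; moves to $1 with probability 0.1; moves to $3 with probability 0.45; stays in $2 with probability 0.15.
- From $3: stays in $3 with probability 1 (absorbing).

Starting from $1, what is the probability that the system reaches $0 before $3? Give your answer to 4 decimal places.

Let h(s) be the probability of absorption at $0 starting from transient state s. Then h($0) = 1 and h($3) = 0. By first-step analysis:
h($1) = 0.25·1 + 0.25·h($1) + 0.4·h($2) + 0.1·0
h($2) = 0.3·1 + 0.1·h($1) + 0.15·h($2) + 0.45·0
Solving: h($1) = 0.5565, h($2) = 0.4184.
Starting from $1, the probability is 0.5565.

0.5565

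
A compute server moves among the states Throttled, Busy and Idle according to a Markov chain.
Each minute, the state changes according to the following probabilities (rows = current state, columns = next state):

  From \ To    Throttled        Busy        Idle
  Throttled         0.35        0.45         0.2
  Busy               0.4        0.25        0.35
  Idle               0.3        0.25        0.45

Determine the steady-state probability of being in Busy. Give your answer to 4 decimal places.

Let the stationary distribution be π with π = πP and π_1 + π_2 + π_3 = 1.
π_1 = 0.35·π_1 + 0.4·π_2 + 0.3·π_3
π_2 = 0.45·π_1 + 0.25·π_2 + 0.25·π_3
Solving with the normalization constraint gives π = (0.3495, 0.3199, 0.3306).
So the stationary probability of Busy is 0.3199.

0.3199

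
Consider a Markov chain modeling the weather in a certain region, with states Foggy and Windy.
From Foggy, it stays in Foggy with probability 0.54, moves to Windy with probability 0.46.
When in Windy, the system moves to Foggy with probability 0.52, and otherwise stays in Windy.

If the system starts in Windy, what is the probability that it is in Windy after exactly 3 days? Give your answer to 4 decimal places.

Propagate the distribution vector 3 days from Windy.
After 0 days: (0.0000, 1.0000)
After 1 day: (0.5200, 0.4800)
After 2 days: (0.5304, 0.4696)
After 3 days: (0.5306, 0.4694)
P(in Windy after 3 days) = 0.4694

0.4694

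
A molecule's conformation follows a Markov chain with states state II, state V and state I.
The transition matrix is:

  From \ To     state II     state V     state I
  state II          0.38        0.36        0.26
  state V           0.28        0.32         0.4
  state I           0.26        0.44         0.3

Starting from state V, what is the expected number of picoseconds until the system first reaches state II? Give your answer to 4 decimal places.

3.6667

Let t(s) be the expected number of picoseconds to first reach state II from state s, with t(state II) = 0. Conditioning on the first picosecond:
t(state V) = 1 + 0.32·t(state V) + 0.4·t(state I)
t(state I) = 1 + 0.44·t(state V) + 0.3·t(state I)
Solving: t(state V) = 3.6667, t(state I) = 3.7333.
Expected picoseconds from state V to state II: 3.6667.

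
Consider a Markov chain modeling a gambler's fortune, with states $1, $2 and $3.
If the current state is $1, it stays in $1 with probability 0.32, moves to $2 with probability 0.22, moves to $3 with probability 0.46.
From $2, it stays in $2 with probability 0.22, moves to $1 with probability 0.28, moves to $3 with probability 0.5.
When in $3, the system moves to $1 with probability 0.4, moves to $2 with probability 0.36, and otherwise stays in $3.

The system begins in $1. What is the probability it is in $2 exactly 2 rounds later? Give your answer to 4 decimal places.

Sum over the intermediate state after 1 round:
P = P($1→$1)·P($1→$2) + P($1→$2)·P($2→$2) + P($1→$3)·P($3→$2)
  = 0.32×0.22 + 0.22×0.22 + 0.46×0.36
  = 0.0704 + 0.0484 + 0.1656 = 0.2844

0.2844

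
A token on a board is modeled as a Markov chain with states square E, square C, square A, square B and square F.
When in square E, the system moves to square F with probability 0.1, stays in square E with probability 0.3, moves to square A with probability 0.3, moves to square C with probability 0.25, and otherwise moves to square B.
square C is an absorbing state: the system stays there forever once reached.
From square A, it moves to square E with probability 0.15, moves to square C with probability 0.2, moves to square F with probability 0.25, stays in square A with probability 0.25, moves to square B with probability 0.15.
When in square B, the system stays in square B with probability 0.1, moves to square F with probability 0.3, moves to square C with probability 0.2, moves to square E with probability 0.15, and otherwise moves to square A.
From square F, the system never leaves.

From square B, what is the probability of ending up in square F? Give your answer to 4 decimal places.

0.5466

Let h(s) be the probability of absorption at square F starting from transient state s. Then h(square F) = 1 and h(square C) = 0. By first-step analysis:
h(square E) = 0.3·h(square E) + 0.25·0 + 0.3·h(square A) + 0.05·h(square B) + 0.1·1
h(square A) = 0.15·h(square E) + 0.2·0 + 0.25·h(square A) + 0.15·h(square B) + 0.25·1
h(square B) = 0.15·h(square E) + 0.2·0 + 0.25·h(square A) + 0.1·h(square B) + 0.3·1
Solving: h(square E) = 0.4064, h(square A) = 0.5239, h(square B) = 0.5466.
Starting from square B, the probability is 0.5466.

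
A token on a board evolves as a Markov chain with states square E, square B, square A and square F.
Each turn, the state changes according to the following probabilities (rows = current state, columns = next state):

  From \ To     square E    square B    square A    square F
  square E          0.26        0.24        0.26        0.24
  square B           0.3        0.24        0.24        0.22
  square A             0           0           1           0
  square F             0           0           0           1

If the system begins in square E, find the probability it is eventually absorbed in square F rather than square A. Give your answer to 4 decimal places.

Let h(s) be the probability of absorption at square F starting from transient state s. Then h(square F) = 1 and h(square A) = 0. By first-step analysis:
h(square E) = 0.26·h(square E) + 0.24·h(square B) + 0.26·0 + 0.24·1
h(square B) = 0.3·h(square E) + 0.24·h(square B) + 0.24·0 + 0.22·1
Solving: h(square E) = 0.4796, h(square B) = 0.4788.
Starting from square E, the probability is 0.4796.

0.4796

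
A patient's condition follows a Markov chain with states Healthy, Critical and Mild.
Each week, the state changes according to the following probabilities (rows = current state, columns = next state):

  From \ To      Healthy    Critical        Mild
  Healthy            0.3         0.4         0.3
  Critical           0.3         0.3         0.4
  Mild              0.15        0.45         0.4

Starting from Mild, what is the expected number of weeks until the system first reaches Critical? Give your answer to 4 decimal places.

2.2667

Let t(s) be the expected number of weeks to first reach Critical from state s, with t(Critical) = 0. Conditioning on the first week:
t(Healthy) = 1 + 0.3·t(Healthy) + 0.3·t(Mild)
t(Mild) = 1 + 0.15·t(Healthy) + 0.4·t(Mild)
Solving: t(Healthy) = 2.4000, t(Mild) = 2.2667.
Expected weeks from Mild to Critical: 2.2667.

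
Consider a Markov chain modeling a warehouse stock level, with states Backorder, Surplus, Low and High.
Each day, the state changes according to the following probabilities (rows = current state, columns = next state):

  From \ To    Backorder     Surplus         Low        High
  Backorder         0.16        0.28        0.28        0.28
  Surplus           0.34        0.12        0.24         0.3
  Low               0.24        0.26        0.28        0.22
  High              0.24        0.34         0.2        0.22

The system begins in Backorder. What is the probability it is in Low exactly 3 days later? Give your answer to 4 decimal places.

0.2500

Propagate the distribution vector 3 days from Backorder.
After 0 days: (1.0000, 0.0000, 0.0000, 0.0000)
After 1 day: (0.1600, 0.2800, 0.2800, 0.2800)
After 2 days: (0.2552, 0.2464, 0.2464, 0.2520)
After 3 days: (0.2442, 0.2508, 0.2500, 0.2550)
P(in Low after 3 days) = 0.2500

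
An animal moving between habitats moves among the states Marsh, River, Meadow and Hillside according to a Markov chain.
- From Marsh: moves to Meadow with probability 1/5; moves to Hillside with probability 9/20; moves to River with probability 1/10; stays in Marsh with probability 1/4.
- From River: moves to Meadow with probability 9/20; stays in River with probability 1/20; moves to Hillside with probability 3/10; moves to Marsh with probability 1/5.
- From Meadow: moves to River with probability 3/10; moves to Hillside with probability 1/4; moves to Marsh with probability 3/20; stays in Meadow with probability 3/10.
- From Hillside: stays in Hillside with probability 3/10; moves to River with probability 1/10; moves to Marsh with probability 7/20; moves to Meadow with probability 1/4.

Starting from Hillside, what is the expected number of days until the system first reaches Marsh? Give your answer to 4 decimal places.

3.7275

Let t(s) be the expected number of days to first reach Marsh from state s, with t(Marsh) = 0. Conditioning on the first day:
t(River) = 1 + 0.05·t(River) + 0.45·t(Meadow) + 0.3·t(Hillside)
t(Meadow) = 1 + 0.3·t(River) + 0.3·t(Meadow) + 0.25·t(Hillside)
t(Hillside) = 1 + 0.1·t(River) + 0.25·t(Meadow) + 0.3·t(Hillside)
Solving: t(River) = 4.4380, t(Meadow) = 4.6618, t(Hillside) = 3.7275.
Expected days from Hillside to Marsh: 3.7275.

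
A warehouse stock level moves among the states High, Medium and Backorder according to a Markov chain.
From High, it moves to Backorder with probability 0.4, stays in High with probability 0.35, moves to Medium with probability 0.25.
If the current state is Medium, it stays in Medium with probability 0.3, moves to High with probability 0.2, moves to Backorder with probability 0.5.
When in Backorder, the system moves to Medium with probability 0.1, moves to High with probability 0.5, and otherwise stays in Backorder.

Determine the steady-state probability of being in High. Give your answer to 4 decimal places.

Let the stationary distribution be π with π = πP and π_1 + π_2 + π_3 = 1.
π_1 = 0.35·π_1 + 0.2·π_2 + 0.5·π_3
π_2 = 0.25·π_1 + 0.3·π_2 + 0.1·π_3
Solving with the normalization constraint gives π = (0.3834, 0.1969, 0.4197).
So the stationary probability of High is 0.3834.

0.3834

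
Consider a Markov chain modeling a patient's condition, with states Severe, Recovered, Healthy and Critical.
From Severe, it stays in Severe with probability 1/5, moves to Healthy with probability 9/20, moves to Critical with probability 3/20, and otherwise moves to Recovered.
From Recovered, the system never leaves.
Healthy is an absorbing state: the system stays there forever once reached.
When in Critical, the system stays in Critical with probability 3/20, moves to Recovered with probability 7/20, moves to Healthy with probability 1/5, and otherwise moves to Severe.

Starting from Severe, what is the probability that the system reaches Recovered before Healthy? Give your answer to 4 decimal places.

0.3504

Let h(s) be the probability of absorption at Recovered starting from transient state s. Then h(Recovered) = 1 and h(Healthy) = 0. By first-step analysis:
h(Severe) = 0.2·h(Severe) + 0.2·1 + 0.45·0 + 0.15·h(Critical)
h(Critical) = 0.3·h(Severe) + 0.35·1 + 0.2·0 + 0.15·h(Critical)
Solving: h(Severe) = 0.3504, h(Critical) = 0.5354.
Starting from Severe, the probability is 0.3504.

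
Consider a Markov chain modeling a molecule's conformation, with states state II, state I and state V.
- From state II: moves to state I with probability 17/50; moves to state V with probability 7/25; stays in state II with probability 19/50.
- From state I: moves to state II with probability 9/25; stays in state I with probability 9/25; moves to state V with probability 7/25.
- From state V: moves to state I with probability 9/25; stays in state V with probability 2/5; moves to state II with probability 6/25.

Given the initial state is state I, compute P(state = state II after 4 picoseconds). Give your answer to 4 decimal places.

Propagate the distribution vector 4 picoseconds from state I.
After 0 picoseconds: (0.0000, 1.0000, 0.0000)
After 1 picosecond: (0.3600, 0.3600, 0.2800)
After 2 picoseconds: (0.3336, 0.3528, 0.3136)
After 3 picoseconds: (0.3290, 0.3533, 0.3176)
After 4 picoseconds: (0.3285, 0.3534, 0.3181)
P(in state II after 4 picoseconds) = 0.3285

0.3285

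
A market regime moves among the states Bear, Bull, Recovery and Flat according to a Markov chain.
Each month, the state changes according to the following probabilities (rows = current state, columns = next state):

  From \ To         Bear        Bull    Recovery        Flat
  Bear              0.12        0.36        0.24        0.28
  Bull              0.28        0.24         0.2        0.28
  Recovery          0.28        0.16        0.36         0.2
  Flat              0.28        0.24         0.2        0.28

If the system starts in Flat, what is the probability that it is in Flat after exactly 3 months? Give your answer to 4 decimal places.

Propagate the distribution vector 3 months from Flat.
After 0 months: (0.0000, 0.0000, 0.0000, 1.0000)
After 1 month: (0.2800, 0.2400, 0.2000, 0.2800)
After 2 months: (0.2352, 0.2576, 0.2432, 0.2640)
After 3 months: (0.2424, 0.2488, 0.2483, 0.2605)
P(in Flat after 3 months) = 0.2605

0.2605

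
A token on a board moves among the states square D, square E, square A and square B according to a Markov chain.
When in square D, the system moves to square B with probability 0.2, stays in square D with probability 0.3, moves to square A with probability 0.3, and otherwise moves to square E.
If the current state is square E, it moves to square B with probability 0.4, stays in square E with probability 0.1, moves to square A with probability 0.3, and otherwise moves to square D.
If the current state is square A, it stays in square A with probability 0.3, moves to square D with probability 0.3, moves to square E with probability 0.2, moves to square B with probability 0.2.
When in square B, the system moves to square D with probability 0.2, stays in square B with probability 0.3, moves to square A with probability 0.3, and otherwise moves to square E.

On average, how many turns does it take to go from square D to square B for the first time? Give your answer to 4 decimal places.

4.2308

Let t(s) be the expected number of turns to first reach square B from state s, with t(square B) = 0. Conditioning on the first turn:
t(square D) = 1 + 0.3·t(square D) + 0.2·t(square E) + 0.3·t(square A)
t(square E) = 1 + 0.2·t(square D) + 0.1·t(square E) + 0.3·t(square A)
t(square A) = 1 + 0.3·t(square D) + 0.2·t(square E) + 0.3·t(square A)
Solving: t(square D) = 4.2308, t(square E) = 3.4615, t(square A) = 4.2308.
Expected turns from square D to square B: 4.2308.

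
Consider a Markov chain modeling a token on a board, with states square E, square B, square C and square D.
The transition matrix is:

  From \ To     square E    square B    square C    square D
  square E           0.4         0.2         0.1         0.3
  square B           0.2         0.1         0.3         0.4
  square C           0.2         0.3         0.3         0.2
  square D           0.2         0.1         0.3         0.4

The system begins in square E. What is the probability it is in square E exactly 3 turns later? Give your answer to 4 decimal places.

0.2560

Propagate the distribution vector 3 turns from square E.
After 0 turns: (1.0000, 0.0000, 0.0000, 0.0000)
After 1 turn: (0.4000, 0.2000, 0.1000, 0.3000)
After 2 turns: (0.2800, 0.1600, 0.2200, 0.3400)
After 3 turns: (0.2560, 0.1720, 0.2440, 0.3280)
P(in square E after 3 turns) = 0.2560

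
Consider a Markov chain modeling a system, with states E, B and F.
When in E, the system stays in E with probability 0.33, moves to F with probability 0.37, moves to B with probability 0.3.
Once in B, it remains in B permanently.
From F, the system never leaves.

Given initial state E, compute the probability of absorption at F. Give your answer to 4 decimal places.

Let h(s) be the probability of absorption at F starting from transient state s. Then h(F) = 1 and h(B) = 0. By first-step analysis:
h(E) = 0.33·h(E) + 0.3·0 + 0.37·1
Solving: h(E) = 0.5522.
Starting from E, the probability is 0.5522.

0.5522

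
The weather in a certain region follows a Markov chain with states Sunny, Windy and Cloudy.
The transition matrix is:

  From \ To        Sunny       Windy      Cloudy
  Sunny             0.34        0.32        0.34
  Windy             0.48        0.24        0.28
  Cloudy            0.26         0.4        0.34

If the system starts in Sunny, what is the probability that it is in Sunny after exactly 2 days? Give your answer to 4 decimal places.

0.3576

Sum over the intermediate state after 1 day:
P = P(Sunny→Sunny)·P(Sunny→Sunny) + P(Sunny→Windy)·P(Windy→Sunny) + P(Sunny→Cloudy)·P(Cloudy→Sunny)
  = 0.34×0.34 + 0.32×0.48 + 0.34×0.26
  = 0.1156 + 0.1536 + 0.0884 = 0.3576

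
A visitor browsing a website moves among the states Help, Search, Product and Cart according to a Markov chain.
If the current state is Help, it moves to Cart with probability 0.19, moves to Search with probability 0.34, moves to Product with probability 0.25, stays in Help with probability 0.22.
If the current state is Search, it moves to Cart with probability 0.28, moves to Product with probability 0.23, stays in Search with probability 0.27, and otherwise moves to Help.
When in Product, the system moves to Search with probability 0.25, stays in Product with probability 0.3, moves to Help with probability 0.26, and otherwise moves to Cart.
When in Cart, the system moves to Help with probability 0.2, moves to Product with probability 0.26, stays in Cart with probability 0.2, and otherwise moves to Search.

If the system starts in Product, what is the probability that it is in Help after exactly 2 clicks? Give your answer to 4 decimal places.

0.2282

Propagate the distribution vector 2 clicks from Product.
After 0 clicks: (0.0000, 0.0000, 1.0000, 0.0000)
After 1 click: (0.2600, 0.2500, 0.3000, 0.1900)
After 2 clicks: (0.2282, 0.2955, 0.2619, 0.2144)
P(in Help after 2 clicks) = 0.2282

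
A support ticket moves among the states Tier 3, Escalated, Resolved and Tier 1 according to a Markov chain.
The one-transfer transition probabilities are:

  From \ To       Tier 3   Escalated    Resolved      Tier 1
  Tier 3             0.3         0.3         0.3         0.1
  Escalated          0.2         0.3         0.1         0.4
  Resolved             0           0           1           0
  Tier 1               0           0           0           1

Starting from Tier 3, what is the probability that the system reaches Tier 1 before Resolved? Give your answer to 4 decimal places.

Let h(s) be the probability of absorption at Tier 1 starting from transient state s. Then h(Tier 1) = 1 and h(Resolved) = 0. By first-step analysis:
h(Tier 3) = 0.3·h(Tier 3) + 0.3·h(Escalated) + 0.3·0 + 0.1·1
h(Escalated) = 0.2·h(Tier 3) + 0.3·h(Escalated) + 0.1·0 + 0.4·1
Solving: h(Tier 3) = 0.4419, h(Escalated) = 0.6977.
Starting from Tier 3, the probability is 0.4419.

0.4419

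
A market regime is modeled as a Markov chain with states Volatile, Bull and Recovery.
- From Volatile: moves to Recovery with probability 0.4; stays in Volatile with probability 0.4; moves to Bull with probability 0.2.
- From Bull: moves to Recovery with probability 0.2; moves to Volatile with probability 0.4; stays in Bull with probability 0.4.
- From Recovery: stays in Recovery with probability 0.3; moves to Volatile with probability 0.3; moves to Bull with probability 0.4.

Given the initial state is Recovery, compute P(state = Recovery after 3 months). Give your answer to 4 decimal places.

Propagate the distribution vector 3 months from Recovery.
After 0 months: (0.0000, 0.0000, 1.0000)
After 1 month: (0.3000, 0.4000, 0.3000)
After 2 months: (0.3700, 0.3400, 0.2900)
After 3 months: (0.3710, 0.3260, 0.3030)
P(in Recovery after 3 months) = 0.3030

0.3030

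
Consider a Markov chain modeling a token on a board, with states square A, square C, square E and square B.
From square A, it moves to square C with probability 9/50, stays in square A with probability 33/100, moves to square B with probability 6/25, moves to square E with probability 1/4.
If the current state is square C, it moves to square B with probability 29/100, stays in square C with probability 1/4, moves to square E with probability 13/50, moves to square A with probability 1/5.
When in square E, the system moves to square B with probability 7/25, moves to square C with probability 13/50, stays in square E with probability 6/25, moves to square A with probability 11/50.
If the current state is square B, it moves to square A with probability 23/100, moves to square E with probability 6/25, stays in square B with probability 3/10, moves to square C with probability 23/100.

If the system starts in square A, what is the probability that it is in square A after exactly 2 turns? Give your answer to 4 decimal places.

0.2551

Propagate the distribution vector 2 turns from square A.
After 0 turns: (1.0000, 0.0000, 0.0000, 0.0000)
After 1 turn: (0.3300, 0.1800, 0.2500, 0.2400)
After 2 turns: (0.2551, 0.2246, 0.2469, 0.2734)
P(in square A after 2 turns) = 0.2551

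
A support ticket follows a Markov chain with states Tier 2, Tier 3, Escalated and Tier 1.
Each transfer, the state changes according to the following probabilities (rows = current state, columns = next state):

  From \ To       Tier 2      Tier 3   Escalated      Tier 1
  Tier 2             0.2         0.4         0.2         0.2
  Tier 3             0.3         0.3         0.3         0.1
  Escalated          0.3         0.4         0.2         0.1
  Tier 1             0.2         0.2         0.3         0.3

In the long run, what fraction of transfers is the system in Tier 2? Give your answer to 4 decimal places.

0.2584

Let the stationary distribution be π with π = πP and π_1 + π_2 + π_3 + π_4 = 1.
π_1 = 0.2·π_1 + 0.3·π_2 + 0.3·π_3 + 0.2·π_4
π_2 = 0.4·π_1 + 0.3·π_2 + 0.4·π_3 + 0.2·π_4
π_3 = 0.2·π_1 + 0.3·π_2 + 0.2·π_3 + 0.3·π_4
Solving with the normalization constraint gives π = (0.2584, 0.3350, 0.2492, 0.1573).
So the stationary probability of Tier 2 is 0.2584.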